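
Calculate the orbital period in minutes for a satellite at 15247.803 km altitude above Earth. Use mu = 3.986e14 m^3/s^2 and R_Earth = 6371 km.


r = 21618.8030 km = 2.1618803e+07 m
T = 2*pi*sqrt(r^3/mu) = 2*pi*sqrt(1.0104037e+22 / 3.986e14)
T = 31634.3334 s = 527.2389 min

527.2389 minutes


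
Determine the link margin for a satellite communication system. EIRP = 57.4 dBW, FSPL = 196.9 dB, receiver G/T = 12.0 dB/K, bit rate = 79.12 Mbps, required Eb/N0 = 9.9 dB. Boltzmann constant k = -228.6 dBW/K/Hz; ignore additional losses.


C/N0 = EIRP - FSPL + G/T - k = 57.4 - 196.9 + 12.0 - (-228.6)
C/N0 = 101.1000 dB-Hz
R_b = 79.12 Mbps = 7.912e+07 bps -> 10*log10(R_b) = 78.9829 dB-Hz
Eb/N0 = C/N0 - 10*log10(R_b) = 101.1000 - 78.9829 = 22.1171 dB
Margin = Eb/N0 - Eb/N0_req = 22.1171 - 9.9 = 12.2171 dB (link closes)

12.2171 dB


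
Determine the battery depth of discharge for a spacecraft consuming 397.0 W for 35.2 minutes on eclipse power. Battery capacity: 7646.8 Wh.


E_used = P * t / 60 = 397.0 * 35.2 / 60 = 232.9067 Wh
DOD = E_used / E_total * 100 = 232.9067 / 7646.8 * 100
DOD = 3.0458 %

3.0458 %


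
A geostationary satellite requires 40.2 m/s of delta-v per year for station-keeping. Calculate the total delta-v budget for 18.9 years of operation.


dV = rate * years = 40.2 * 18.9
dV = 759.7800 m/s

759.7800 m/s


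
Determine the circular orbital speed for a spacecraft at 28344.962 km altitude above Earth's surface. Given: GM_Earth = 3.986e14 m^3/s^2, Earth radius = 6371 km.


r = R_E + alt = 6371.0 + 28344.962 = 34715.9620 km = 3.4715962e+07 m
v = sqrt(mu/r) = sqrt(3.986e14 / 3.4715962e+07) = 3388.4731 m/s = 3.3885 km/s

3.3885 km/s


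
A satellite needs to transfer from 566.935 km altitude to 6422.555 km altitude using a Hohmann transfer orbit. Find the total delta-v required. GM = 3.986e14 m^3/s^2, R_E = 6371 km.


r1 = 6937.9350 km = 6.937935e+06 m
r2 = 12793.5550 km = 1.2793555e+07 m
dv1 = sqrt(mu/r1)*(sqrt(2*r2/(r1+r2)) - 1) = 1051.7325 m/s
dv2 = sqrt(mu/r2)*(1 - sqrt(2*r1/(r1+r2))) = 900.9505 m/s
total dv = |dv1| + |dv2| = 1051.7325 + 900.9505 = 1952.6830 m/s = 1.9527 km/s

1.9527 km/s


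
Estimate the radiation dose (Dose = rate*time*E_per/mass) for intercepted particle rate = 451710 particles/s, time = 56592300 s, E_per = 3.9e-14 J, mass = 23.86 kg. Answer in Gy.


Total energy deposited = rate * time * E_per
  = 451710 * 56592300 * 3.9e-14 = 0.996969 J
Dose = E_total / mass = 0.996969 / 23.86
Dose = 0.04178412 Gy

0.0418 Gy


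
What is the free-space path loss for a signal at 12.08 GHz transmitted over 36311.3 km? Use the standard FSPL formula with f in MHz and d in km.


f = 12.08 GHz = 12080.0000 MHz
d = 36311.3 km
FSPL = 32.44 + 20*log10(12080.0000) + 20*log10(36311.3)
FSPL = 32.44 + 81.6413 + 91.2008
FSPL = 205.2822 dB

205.2822 dB


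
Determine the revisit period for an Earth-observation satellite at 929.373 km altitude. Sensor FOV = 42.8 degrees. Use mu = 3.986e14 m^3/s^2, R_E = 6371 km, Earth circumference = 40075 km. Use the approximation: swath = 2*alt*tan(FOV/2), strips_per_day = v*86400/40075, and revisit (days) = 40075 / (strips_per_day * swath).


swath = 2*929.373*tan(0.3735005) = 728.4346 km
v = sqrt(mu/r) = 7389.1779 m/s = 7.3892 km/s
strips/day = v*86400/40075 = 7.3892*86400/40075 = 15.9308
coverage/day = strips * swath = 15.9308 * 728.4346 = 11604.5123 km
revisit = 40075 / 11604.5123 = 3.4534 days

3.4534 days


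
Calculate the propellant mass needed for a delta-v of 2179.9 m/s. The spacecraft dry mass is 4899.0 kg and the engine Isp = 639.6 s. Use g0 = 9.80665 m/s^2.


ve = Isp * g0 = 639.6 * 9.80665 = 6272.333340 m/s
mass ratio = exp(dv/ve) = exp(2179.9/6272.333340) = 1.41558393
m_prop = m_dry * (mr - 1) = 4899.0 * (1.41558393 - 1)
m_prop = 2035.9457 kg

2035.9457 kg


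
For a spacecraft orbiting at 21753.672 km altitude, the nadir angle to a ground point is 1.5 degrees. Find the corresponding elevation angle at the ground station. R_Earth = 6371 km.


r = R_E + alt = 28124.6720 km
Law of sines in the satellite / Earth-center / ground-point triangle:
  sin(nadir)/R_E = sin(90 + el)/r  =>  cos(el) = (r/R_E)*sin(nadir)
cos(el) = (28124.6720 / 6371.0000) * sin(1.5 deg) = 0.1155577
el = arccos(0.1155577) = 83.3642 deg
(Earth-central angle = 90 - nadir - el = 5.1358 deg)

83.3642 degrees


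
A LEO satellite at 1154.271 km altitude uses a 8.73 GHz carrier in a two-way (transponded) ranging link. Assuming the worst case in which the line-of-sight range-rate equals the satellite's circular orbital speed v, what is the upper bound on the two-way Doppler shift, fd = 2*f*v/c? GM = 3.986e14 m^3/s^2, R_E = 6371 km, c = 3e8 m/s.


r = 7.525271e+06 m
v = sqrt(mu/r) = 7277.9250 m/s (worst-case radial velocity)
f = 8.73 GHz = 8.73e+09 Hz
fd = 2*f*v/c = 2*8.73e+09*7277.9250/3.0e+08
fd = 423575.2342 Hz

423575.2342 Hz


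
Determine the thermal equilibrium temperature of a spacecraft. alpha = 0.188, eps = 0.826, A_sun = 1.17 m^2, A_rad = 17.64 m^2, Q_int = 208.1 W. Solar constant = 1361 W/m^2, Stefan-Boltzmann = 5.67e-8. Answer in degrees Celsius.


Numerator = alpha*S*A_sun + Q_int = 0.188*1361*1.17 + 208.1 = 507.4656 W
Denominator = eps*sigma*A_rad = 0.826*5.67e-8*17.64 = 8.2615529e-07 W/K^4
T^4 = 6.1424961e+08 K^4
T = 157.4295 K = -115.7205 C

-115.7205 degrees Celsius


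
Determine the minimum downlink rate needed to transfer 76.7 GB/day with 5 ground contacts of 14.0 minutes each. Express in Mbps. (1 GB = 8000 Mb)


total contact time = 5 * 14.0 * 60 = 4200.0000 s
data = 76.7 GB = 613600.0000 Mb
rate = 613600.0000 / 4200.0000 = 146.0952 Mbps

146.0952 Mbps


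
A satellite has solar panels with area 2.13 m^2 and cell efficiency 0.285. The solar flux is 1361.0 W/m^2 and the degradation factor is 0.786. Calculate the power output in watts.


P = area * eta * S * degradation
P = 2.13 * 0.285 * 1361.0 * 0.786
P = 649.3893 W

649.3893 W


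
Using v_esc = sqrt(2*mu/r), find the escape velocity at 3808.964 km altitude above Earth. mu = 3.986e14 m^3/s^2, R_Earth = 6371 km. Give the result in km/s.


r = 6371.0 + 3808.964 = 10179.9640 km = 1.0179964e+07 m
v_esc = sqrt(2*mu/r) = sqrt(2*3.986e14 / 1.0179964e+07)
v_esc = 8849.3327 m/s = 8.8493 km/s

8.8493 km/s


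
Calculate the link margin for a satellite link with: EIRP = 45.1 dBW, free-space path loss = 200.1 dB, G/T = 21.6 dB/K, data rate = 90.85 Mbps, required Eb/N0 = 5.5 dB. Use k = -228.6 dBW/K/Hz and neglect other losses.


C/N0 = EIRP - FSPL + G/T - k = 45.1 - 200.1 + 21.6 - (-228.6)
C/N0 = 95.2000 dB-Hz
R_b = 90.85 Mbps = 9.085e+07 bps -> 10*log10(R_b) = 79.5832 dB-Hz
Eb/N0 = C/N0 - 10*log10(R_b) = 95.2000 - 79.5832 = 15.6168 dB
Margin = Eb/N0 - Eb/N0_req = 15.6168 - 5.5 = 10.1168 dB (link closes)

10.1168 dB


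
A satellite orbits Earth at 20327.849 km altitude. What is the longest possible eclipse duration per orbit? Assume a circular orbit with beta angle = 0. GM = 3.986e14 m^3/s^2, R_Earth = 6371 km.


r = 26698.8490 km
T = 723.6004 min
Eclipse fraction = arcsin(R_E/r)/pi = arcsin(6371.0000/26698.8490)/pi
= arcsin(0.2386245)/pi = 0.07669651
Eclipse duration = 0.07669651 * 723.6004 = 55.4976 min

55.4976 minutes


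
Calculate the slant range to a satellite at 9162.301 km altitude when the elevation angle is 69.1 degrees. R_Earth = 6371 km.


h = 9162.301 km, el = 69.1 deg
d = -R_E*sin(el) + sqrt((R_E*sin(el))^2 + 2*R_E*h + h^2)
d = -6371.0000*sin(1.2060) + sqrt((6371.0000*0.9342045)^2 + 2*6371.0000*9162.301 + 9162.301^2)
d = 9414.3123 km

9414.3123 km


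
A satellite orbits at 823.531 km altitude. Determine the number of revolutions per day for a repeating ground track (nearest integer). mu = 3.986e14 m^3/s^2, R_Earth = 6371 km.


r = 7.194531e+06 m
T = 2*pi*sqrt(r^3/mu) = 6073.1632 s = 101.2194 min
revs/day = 1440 / 101.2194 = 14.2265
Rounded: 14 revolutions per day

14 revolutions per day


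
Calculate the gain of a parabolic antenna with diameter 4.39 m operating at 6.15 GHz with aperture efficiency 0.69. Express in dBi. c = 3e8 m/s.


lambda = c/f = 3e8 / 6.15e+09 = 0.04878049 m
G = eta*(pi*D/lambda)^2 = 0.69*(pi*4.39/0.04878049)^2
G = 55155.0901 (linear)
G = 10*log10(55155.0901) = 47.4159 dBi

47.4159 dBi


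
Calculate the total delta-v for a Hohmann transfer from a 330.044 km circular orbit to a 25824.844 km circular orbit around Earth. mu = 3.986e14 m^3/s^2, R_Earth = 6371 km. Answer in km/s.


r1 = 6701.0440 km = 6.701044e+06 m
r2 = 32195.8440 km = 3.2195844e+07 m
dv1 = sqrt(mu/r1)*(sqrt(2*r2/(r1+r2)) - 1) = 2210.7322 m/s
dv2 = sqrt(mu/r2)*(1 - sqrt(2*r1/(r1+r2))) = 1453.2221 m/s
total dv = |dv1| + |dv2| = 2210.7322 + 1453.2221 = 3663.9543 m/s = 3.6640 km/s

3.6640 km/s


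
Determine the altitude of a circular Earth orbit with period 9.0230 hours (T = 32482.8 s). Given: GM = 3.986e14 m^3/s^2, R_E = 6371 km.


T = 32482.8 s
r = (mu*T^2/(4*pi^2))^(1/3) = (3.986e14 * 32482.8^2 / (4*pi^2))^(1/3)
r = 2.2003655e+07 m = 22003.6549 km
alt = r - R_E = 22003.6549 - 6371 = 15632.6549 km

15632.6549 km


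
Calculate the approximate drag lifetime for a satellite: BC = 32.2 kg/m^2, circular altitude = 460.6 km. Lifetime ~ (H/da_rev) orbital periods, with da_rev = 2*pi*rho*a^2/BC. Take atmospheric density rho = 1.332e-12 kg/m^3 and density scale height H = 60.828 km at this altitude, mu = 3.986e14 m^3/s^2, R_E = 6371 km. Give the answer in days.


a = R_E + alt = 6831.6000 km = 6.8316e+06 m
da_rev = 2*pi*rho*a^2/BC = 2*pi*1.332e-12*(6.8316e+06)^2/32.2 = 12.130343 m per revolution
N = H/da_rev = 60828.0000 m / 12.130343 m = 5014.5326 revolutions
P = 2*pi*sqrt(a^3/mu) = 5619.4636 s
lifetime = N*P = 5014.5326 * 5619.4636 = 2.8178983e+07 s = 326.1456 days

326.1456 days


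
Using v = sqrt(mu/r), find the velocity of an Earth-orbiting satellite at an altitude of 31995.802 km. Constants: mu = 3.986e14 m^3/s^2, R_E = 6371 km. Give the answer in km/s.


r = R_E + alt = 6371.0 + 31995.802 = 38366.8020 km = 3.8366802e+07 m
v = sqrt(mu/r) = sqrt(3.986e14 / 3.8366802e+07) = 3223.2267 m/s = 3.2232 km/s

3.2232 km/s


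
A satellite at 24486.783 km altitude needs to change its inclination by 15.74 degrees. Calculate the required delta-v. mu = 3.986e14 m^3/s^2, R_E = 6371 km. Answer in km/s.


r = 30857.7830 km = 3.0857783e+07 m
V = sqrt(mu/r) = 3594.0680 m/s
di = 15.74 deg = 0.2747148 rad
dV = 2*V*sin(di/2) = 2*3594.0680*sin(0.1373574)
dV = 984.2420 m/s = 0.984242 km/s

0.9842 km/s


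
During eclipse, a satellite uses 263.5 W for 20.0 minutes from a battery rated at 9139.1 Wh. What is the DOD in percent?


E_used = P * t / 60 = 263.5 * 20.0 / 60 = 87.8333 Wh
DOD = E_used / E_total * 100 = 87.8333 / 9139.1 * 100
DOD = 0.961072 %

0.9611 %


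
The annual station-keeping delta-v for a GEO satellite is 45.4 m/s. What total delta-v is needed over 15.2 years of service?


dV = rate * years = 45.4 * 15.2
dV = 690.0800 m/s

690.0800 m/s


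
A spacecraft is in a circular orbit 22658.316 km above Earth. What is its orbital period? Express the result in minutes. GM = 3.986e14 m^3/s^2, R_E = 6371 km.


r = 29029.3160 km = 2.9029316e+07 m
T = 2*pi*sqrt(r^3/mu) = 2*pi*sqrt(2.4463039e+22 / 3.986e14)
T = 49222.8126 s = 820.3802 min

820.3802 minutes


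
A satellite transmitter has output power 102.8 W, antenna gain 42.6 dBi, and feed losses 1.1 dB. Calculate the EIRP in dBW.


Pt = 102.8 W = 20.1199 dBW
EIRP = Pt_dBW + Gt - losses = 20.1199 + 42.6 - 1.1 = 61.6199 dBW

61.6199 dBW


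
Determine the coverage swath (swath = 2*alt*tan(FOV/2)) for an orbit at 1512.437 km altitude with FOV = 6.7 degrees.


FOV = 6.7 deg = 0.1169371 rad
swath = 2 * alt * tan(FOV/2) = 2 * 1512.437 * tan(0.05846853)
swath = 2 * 1512.437 * 0.05853525
swath = 177.0617 km

177.0617 km


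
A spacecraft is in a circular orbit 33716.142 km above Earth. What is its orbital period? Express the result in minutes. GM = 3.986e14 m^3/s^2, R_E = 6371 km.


r = 40087.1420 km = 4.0087142e+07 m
T = 2*pi*sqrt(r^3/mu) = 2*pi*sqrt(6.4419194e+22 / 3.986e14)
T = 79876.4698 s = 1331.2745 min

1331.2745 minutes


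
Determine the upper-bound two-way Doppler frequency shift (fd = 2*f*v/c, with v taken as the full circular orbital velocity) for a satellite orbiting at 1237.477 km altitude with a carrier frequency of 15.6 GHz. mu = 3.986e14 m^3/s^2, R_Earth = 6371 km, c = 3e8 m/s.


r = 7.608477e+06 m
v = sqrt(mu/r) = 7238.0200 m/s (worst-case radial velocity)
f = 15.6 GHz = 1.56e+10 Hz
fd = 2*f*v/c = 2*1.56e+10*7238.0200/3.0e+08
fd = 752754.0840 Hz

752754.0840 Hz


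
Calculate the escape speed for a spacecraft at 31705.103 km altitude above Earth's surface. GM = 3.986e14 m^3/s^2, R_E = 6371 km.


r = 6371.0 + 31705.103 = 38076.1030 km = 3.8076103e+07 m
v_esc = sqrt(2*mu/r) = sqrt(2*3.986e14 / 3.8076103e+07)
v_esc = 4575.6985 m/s = 4.5757 km/s

4.5757 km/s


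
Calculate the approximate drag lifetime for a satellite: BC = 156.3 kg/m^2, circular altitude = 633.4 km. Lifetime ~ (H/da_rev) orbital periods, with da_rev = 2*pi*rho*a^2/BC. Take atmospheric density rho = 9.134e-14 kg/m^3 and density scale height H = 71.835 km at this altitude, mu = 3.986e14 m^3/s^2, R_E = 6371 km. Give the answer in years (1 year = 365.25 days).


a = R_E + alt = 7004.4000 km = 7.0044e+06 m
da_rev = 2*pi*rho*a^2/BC = 2*pi*9.134e-14*(7.0044e+06)^2/156.3 = 0.180145649 m per revolution
N = H/da_rev = 71835.0000 m / 0.180145649 m = 398760.6725 revolutions
P = 2*pi*sqrt(a^3/mu) = 5834.0162 s
lifetime = N*P = 398760.6725 * 5834.0162 = 2.3263762e+09 s = 26925.6507 days
years = 26925.6507 / 365.25 = 73.7184 years

73.7184 years


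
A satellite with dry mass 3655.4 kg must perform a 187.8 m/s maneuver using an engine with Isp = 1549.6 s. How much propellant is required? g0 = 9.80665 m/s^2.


ve = Isp * g0 = 1549.6 * 9.80665 = 15196.384840 m/s
mass ratio = exp(dv/ve) = exp(187.8/15196.384840) = 1.01243488
m_prop = m_dry * (mr - 1) = 3655.4 * (1.01243488 - 1)
m_prop = 45.4545 kg

45.4545 kg


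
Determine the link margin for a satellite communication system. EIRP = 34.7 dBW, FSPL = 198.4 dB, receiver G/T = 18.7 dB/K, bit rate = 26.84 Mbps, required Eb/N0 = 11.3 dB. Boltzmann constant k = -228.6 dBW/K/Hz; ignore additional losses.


C/N0 = EIRP - FSPL + G/T - k = 34.7 - 198.4 + 18.7 - (-228.6)
C/N0 = 83.6000 dB-Hz
R_b = 26.84 Mbps = 2.684e+07 bps -> 10*log10(R_b) = 74.2878 dB-Hz
Eb/N0 = C/N0 - 10*log10(R_b) = 83.6000 - 74.2878 = 9.3122 dB
Margin = Eb/N0 - Eb/N0_req = 9.3122 - 11.3 = -1.9878 dB (negative margin: link does not close)

-1.9878 dB


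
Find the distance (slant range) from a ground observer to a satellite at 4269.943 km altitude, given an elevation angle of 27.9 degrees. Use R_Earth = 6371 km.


h = 4269.943 km, el = 27.9 deg
d = -R_E*sin(el) + sqrt((R_E*sin(el))^2 + 2*R_E*h + h^2)
d = -6371.0000*sin(0.4869469) + sqrt((6371.0000*0.4679298)^2 + 2*6371.0000*4269.943 + 4269.943^2)
d = 6048.0753 km

6048.0753 km


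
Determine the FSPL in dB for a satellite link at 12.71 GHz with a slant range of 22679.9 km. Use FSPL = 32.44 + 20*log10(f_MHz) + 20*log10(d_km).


f = 12.71 GHz = 12710.0000 MHz
d = 22679.9 km
FSPL = 32.44 + 20*log10(12710.0000) + 20*log10(22679.9)
FSPL = 32.44 + 82.0829 + 87.1128
FSPL = 201.6357 dB

201.6357 dB


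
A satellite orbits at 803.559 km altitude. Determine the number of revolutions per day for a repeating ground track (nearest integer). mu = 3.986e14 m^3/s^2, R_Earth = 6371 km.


r = 7.174559e+06 m
T = 2*pi*sqrt(r^3/mu) = 6047.8922 s = 100.7982 min
revs/day = 1440 / 100.7982 = 14.2860
Rounded: 14 revolutions per day

14 revolutions per day


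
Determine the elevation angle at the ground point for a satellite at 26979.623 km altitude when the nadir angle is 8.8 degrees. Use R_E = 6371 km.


r = R_E + alt = 33350.6230 km
Law of sines in the satellite / Earth-center / ground-point triangle:
  sin(nadir)/R_E = sin(90 + el)/r  =>  cos(el) = (r/R_E)*sin(nadir)
cos(el) = (33350.6230 / 6371.0000) * sin(8.8 deg) = 0.8008433
el = arccos(0.8008433) = 36.7893 deg
(Earth-central angle = 90 - nadir - el = 44.4107 deg)

36.7893 degrees


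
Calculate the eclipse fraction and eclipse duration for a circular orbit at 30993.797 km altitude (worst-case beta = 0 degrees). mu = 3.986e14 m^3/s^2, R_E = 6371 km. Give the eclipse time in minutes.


r = 37364.7970 km
T = 1197.9920 min
Eclipse fraction = arcsin(R_E/r)/pi = arcsin(6371.0000/37364.7970)/pi
= arcsin(0.1705081)/pi = 0.0545409
Eclipse duration = 0.0545409 * 1197.9920 = 65.3396 min

65.3396 minutes


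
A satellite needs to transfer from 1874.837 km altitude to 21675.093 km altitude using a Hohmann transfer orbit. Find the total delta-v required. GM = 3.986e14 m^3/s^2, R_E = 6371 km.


r1 = 8245.8370 km = 8.245837e+06 m
r2 = 28046.0930 km = 2.8046093e+07 m
dv1 = sqrt(mu/r1)*(sqrt(2*r2/(r1+r2)) - 1) = 1690.9905 m/s
dv2 = sqrt(mu/r2)*(1 - sqrt(2*r1/(r1+r2))) = 1228.6002 m/s
total dv = |dv1| + |dv2| = 1690.9905 + 1228.6002 = 2919.5907 m/s = 2.9196 km/s

2.9196 km/s


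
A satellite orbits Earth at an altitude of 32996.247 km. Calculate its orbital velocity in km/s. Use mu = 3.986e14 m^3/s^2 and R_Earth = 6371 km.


r = R_E + alt = 6371.0 + 32996.247 = 39367.2470 km = 3.9367247e+07 m
v = sqrt(mu/r) = sqrt(3.986e14 / 3.9367247e+07) = 3182.0070 m/s = 3.1820 km/s

3.1820 km/s


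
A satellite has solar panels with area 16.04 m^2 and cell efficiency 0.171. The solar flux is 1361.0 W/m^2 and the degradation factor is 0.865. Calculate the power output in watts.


P = area * eta * S * degradation
P = 16.04 * 0.171 * 1361.0 * 0.865
P = 3229.0495 W

3229.0495 W


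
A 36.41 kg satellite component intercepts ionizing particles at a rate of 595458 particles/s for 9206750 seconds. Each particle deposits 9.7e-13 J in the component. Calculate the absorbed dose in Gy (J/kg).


Total energy deposited = rate * time * E_per
  = 595458 * 9206750 * 9.7e-13 = 5.3178 J
Dose = E_total / mass = 5.3178 / 36.41
Dose = 0.1460523 Gy

0.1461 Gy


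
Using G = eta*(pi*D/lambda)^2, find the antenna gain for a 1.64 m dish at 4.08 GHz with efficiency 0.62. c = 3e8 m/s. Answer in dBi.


lambda = c/f = 3e8 / 4.08e+09 = 0.07352941 m
G = eta*(pi*D/lambda)^2 = 0.62*(pi*1.64/0.07352941)^2
G = 3044.0862 (linear)
G = 10*log10(3044.0862) = 34.8346 dBi

34.8346 dBi


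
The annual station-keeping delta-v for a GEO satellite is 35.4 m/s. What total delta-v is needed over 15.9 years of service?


dV = rate * years = 35.4 * 15.9
dV = 562.8600 m/s

562.8600 m/s


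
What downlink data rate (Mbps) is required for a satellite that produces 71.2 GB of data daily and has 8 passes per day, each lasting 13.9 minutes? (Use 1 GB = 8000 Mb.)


total contact time = 8 * 13.9 * 60 = 6672.0000 s
data = 71.2 GB = 569600.0000 Mb
rate = 569600.0000 / 6672.0000 = 85.3717 Mbps

85.3717 Mbps


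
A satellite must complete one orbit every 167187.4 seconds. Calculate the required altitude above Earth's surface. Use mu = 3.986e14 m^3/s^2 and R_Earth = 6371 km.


T = 167187.4 s
r = (mu*T^2/(4*pi^2))^(1/3) = (3.986e14 * 167187.4^2 / (4*pi^2))^(1/3)
r = 6.5593612e+07 m = 65593.6123 km
alt = r - R_E = 65593.6123 - 6371 = 59222.6123 km

59222.6123 km


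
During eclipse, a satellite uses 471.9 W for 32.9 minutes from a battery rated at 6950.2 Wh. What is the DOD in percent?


E_used = P * t / 60 = 471.9 * 32.9 / 60 = 258.7585 Wh
DOD = E_used / E_total * 100 = 258.7585 / 6950.2 * 100
DOD = 3.7230 %

3.7230 %


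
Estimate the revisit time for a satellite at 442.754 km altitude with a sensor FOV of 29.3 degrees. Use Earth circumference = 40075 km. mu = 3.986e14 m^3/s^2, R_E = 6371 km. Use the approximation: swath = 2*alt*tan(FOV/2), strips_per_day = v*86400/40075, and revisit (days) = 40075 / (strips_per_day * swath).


swath = 2*442.754*tan(0.2556907) = 231.4829 km
v = sqrt(mu/r) = 7648.4851 m/s = 7.6485 km/s
strips/day = v*86400/40075 = 7.6485*86400/40075 = 16.4898
coverage/day = strips * swath = 16.4898 * 231.4829 = 3817.1093 km
revisit = 40075 / 3817.1093 = 10.4988 days

10.4988 days


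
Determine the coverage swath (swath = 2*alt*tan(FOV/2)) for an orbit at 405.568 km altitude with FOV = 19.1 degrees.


FOV = 19.1 deg = 0.3333579 rad
swath = 2 * alt * tan(FOV/2) = 2 * 405.568 * tan(0.1666789)
swath = 2 * 405.568 * 0.1682398
swath = 136.4654 km

136.4654 km


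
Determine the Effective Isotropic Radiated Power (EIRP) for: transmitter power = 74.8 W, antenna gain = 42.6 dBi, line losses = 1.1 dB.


Pt = 74.8 W = 18.7390 dBW
EIRP = Pt_dBW + Gt - losses = 18.7390 + 42.6 - 1.1 = 60.2390 dBW

60.2390 dBW


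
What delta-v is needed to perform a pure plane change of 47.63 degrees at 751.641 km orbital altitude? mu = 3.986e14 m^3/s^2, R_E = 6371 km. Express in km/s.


r = 7122.6410 km = 7.122641e+06 m
V = sqrt(mu/r) = 7480.8013 m/s
di = 47.63 deg = 0.8313003 rad
dV = 2*V*sin(di/2) = 2*7480.8013*sin(0.4156502)
dV = 6041.2680 m/s = 6.0413 km/s

6.0413 km/s


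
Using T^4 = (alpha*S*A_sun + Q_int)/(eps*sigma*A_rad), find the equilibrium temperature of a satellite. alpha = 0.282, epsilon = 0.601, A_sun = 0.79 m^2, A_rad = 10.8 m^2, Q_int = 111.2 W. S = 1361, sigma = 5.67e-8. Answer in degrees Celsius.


Numerator = alpha*S*A_sun + Q_int = 0.282*1361*0.79 + 111.2 = 414.4036 W
Denominator = eps*sigma*A_rad = 0.601*5.67e-8*10.8 = 3.6802836e-07 W/K^4
T^4 = 1.1260099e+09 K^4
T = 183.1832 K = -89.9668 C

-89.9668 degrees Celsius


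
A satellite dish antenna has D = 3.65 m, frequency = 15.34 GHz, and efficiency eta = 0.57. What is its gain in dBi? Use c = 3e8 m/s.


lambda = c/f = 3e8 / 1.534e+10 = 0.01955671 m
G = eta*(pi*D/lambda)^2 = 0.57*(pi*3.65/0.01955671)^2
G = 195960.5004 (linear)
G = 10*log10(195960.5004) = 52.9217 dBi

52.9217 dBi


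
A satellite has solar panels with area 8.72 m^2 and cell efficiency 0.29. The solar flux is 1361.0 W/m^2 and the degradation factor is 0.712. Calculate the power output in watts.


P = area * eta * S * degradation
P = 8.72 * 0.29 * 1361.0 * 0.712
P = 2450.4881 W

2450.4881 W


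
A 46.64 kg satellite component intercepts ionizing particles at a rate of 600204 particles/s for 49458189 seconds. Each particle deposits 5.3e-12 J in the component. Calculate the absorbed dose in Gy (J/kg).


Total energy deposited = rate * time * E_per
  = 600204 * 49458189 * 5.3e-12 = 157.3305 J
Dose = E_total / mass = 157.3305 / 46.64
Dose = 3.3733 Gy

3.3733 Gy


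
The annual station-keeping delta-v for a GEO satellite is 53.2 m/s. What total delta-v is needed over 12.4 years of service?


dV = rate * years = 53.2 * 12.4
dV = 659.6800 m/s

659.6800 m/s


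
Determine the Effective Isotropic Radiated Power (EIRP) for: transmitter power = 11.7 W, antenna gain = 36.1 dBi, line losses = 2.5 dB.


Pt = 11.7 W = 10.6819 dBW
EIRP = Pt_dBW + Gt - losses = 10.6819 + 36.1 - 2.5 = 44.2819 dBW

44.2819 dBW


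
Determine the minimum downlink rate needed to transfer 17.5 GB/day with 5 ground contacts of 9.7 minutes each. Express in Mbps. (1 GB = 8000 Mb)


total contact time = 5 * 9.7 * 60 = 2910.0000 s
data = 17.5 GB = 140000.0000 Mb
rate = 140000.0000 / 2910.0000 = 48.1100 Mbps

48.1100 Mbps


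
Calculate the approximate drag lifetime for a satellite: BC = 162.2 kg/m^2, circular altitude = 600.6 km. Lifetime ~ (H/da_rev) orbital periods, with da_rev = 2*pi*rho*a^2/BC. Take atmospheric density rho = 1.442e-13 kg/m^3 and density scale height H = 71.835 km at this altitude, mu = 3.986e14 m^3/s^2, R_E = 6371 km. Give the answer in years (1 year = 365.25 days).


a = R_E + alt = 6971.6000 km = 6.9716e+06 m
da_rev = 2*pi*rho*a^2/BC = 2*pi*1.442e-13*(6.9716e+06)^2/162.2 = 0.271493353 m per revolution
N = H/da_rev = 71835.0000 m / 0.271493353 m = 264592.1131 revolutions
P = 2*pi*sqrt(a^3/mu) = 5793.0852 s
lifetime = N*P = 264592.1131 * 5793.0852 = 1.5328046e+09 s = 17740.7945 days
years = 17740.7945 / 365.25 = 48.5716 years

48.5716 years


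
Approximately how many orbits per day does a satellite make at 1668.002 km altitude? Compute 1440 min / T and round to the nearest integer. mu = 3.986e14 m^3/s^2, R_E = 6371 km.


r = 8.039002e+06 m
T = 2*pi*sqrt(r^3/mu) = 7173.2246 s = 119.5537 min
revs/day = 1440 / 119.5537 = 12.0448
Rounded: 12 revolutions per day

12 revolutions per day


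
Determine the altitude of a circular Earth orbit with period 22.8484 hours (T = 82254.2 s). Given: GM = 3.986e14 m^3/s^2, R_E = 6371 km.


T = 82254.2 s
r = (mu*T^2/(4*pi^2))^(1/3) = (3.986e14 * 82254.2^2 / (4*pi^2))^(1/3)
r = 4.0878778e+07 m = 40878.7783 km
alt = r - R_E = 40878.7783 - 6371 = 34507.7783 km

34507.7783 km


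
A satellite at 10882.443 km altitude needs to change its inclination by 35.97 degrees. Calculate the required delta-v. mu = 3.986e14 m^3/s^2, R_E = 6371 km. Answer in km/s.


r = 17253.4430 km = 1.7253443e+07 m
V = sqrt(mu/r) = 4806.5201 m/s
di = 35.97 deg = 0.6277949 rad
dV = 2*V*sin(di/2) = 2*4806.5201*sin(0.3138975)
dV = 2968.1992 m/s = 2.9682 km/s

2.9682 km/s


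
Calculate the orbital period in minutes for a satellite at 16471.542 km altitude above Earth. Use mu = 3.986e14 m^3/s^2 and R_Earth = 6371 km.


r = 22842.5420 km = 2.2842542e+07 m
T = 2*pi*sqrt(r^3/mu) = 2*pi*sqrt(1.1918821e+22 / 3.986e14)
T = 34357.9995 s = 572.6333 min

572.6333 minutes


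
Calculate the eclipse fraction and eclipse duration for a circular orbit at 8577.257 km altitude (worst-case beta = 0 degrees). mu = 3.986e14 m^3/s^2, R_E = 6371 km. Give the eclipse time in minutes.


r = 14948.2570 km
T = 303.1418 min
Eclipse fraction = arcsin(R_E/r)/pi = arcsin(6371.0000/14948.2570)/pi
= arcsin(0.4262035)/pi = 0.1401493
Eclipse duration = 0.1401493 * 303.1418 = 42.4851 min

42.4851 minutes


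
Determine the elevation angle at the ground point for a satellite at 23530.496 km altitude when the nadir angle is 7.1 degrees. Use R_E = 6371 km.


r = R_E + alt = 29901.4960 km
Law of sines in the satellite / Earth-center / ground-point triangle:
  sin(nadir)/R_E = sin(90 + el)/r  =>  cos(el) = (r/R_E)*sin(nadir)
cos(el) = (29901.4960 / 6371.0000) * sin(7.1 deg) = 0.5801082
el = arccos(0.5801082) = 54.5418 deg
(Earth-central angle = 90 - nadir - el = 28.3582 deg)

54.5418 degrees


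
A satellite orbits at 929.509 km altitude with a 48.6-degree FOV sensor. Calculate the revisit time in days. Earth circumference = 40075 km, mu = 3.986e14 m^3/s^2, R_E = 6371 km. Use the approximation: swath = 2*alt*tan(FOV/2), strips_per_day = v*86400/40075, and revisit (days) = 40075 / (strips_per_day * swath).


swath = 2*929.509*tan(0.424115) = 839.3788 km
v = sqrt(mu/r) = 7389.1091 m/s = 7.3891 km/s
strips/day = v*86400/40075 = 7.3891*86400/40075 = 15.9306
coverage/day = strips * swath = 15.9306 * 839.3788 = 13371.8129 km
revisit = 40075 / 13371.8129 = 2.9970 days

2.9970 days


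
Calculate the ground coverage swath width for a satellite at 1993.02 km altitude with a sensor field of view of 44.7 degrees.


FOV = 44.7 deg = 0.7801622 rad
swath = 2 * alt * tan(FOV/2) = 2 * 1993.02 * tan(0.3900811)
swath = 2 * 1993.02 * 0.4111497
swath = 1638.8592 km

1638.8592 km


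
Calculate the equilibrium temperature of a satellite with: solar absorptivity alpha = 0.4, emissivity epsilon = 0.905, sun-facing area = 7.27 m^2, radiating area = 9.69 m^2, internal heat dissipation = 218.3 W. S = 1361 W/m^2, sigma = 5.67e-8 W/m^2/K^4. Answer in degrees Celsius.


Numerator = alpha*S*A_sun + Q_int = 0.4*1361*7.27 + 218.3 = 4176.0880 W
Denominator = eps*sigma*A_rad = 0.905*5.67e-8*9.69 = 4.9722781e-07 W/K^4
T^4 = 8.3987417e+09 K^4
T = 302.7287 K = 29.5787 C

29.5787 degrees Celsius


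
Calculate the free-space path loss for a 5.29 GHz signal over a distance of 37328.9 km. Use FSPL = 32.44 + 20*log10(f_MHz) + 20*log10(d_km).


f = 5.29 GHz = 5290.0000 MHz
d = 37328.9 km
FSPL = 32.44 + 20*log10(5290.0000) + 20*log10(37328.9)
FSPL = 32.44 + 74.4691 + 91.4409
FSPL = 198.3500 dB

198.3500 dB


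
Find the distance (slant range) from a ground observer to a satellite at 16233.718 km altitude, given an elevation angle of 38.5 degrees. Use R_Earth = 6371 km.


h = 16233.718 km, el = 38.5 deg
d = -R_E*sin(el) + sqrt((R_E*sin(el))^2 + 2*R_E*h + h^2)
d = -6371.0000*sin(0.6719518) + sqrt((6371.0000*0.6225146)^2 + 2*6371.0000*16233.718 + 16233.718^2)
d = 18081.9323 km

18081.9323 km


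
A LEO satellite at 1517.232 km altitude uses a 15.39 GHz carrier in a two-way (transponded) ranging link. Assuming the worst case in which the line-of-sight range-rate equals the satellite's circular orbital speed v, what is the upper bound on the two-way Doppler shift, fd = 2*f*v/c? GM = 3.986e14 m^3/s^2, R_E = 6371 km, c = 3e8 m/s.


r = 7.888232e+06 m
v = sqrt(mu/r) = 7108.5138 m/s (worst-case radial velocity)
f = 15.39 GHz = 1.539e+10 Hz
fd = 2*f*v/c = 2*1.539e+10*7108.5138/3.0e+08
fd = 729333.5138 Hz

729333.5138 Hz


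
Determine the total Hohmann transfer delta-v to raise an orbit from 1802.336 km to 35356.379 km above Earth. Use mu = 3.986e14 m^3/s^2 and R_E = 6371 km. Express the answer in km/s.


r1 = 8173.3360 km = 8.173336e+06 m
r2 = 41727.3790 km = 4.1727379e+07 m
dv1 = sqrt(mu/r1)*(sqrt(2*r2/(r1+r2)) - 1) = 2047.6771 m/s
dv2 = sqrt(mu/r2)*(1 - sqrt(2*r1/(r1+r2))) = 1321.7433 m/s
total dv = |dv1| + |dv2| = 2047.6771 + 1321.7433 = 3369.4204 m/s = 3.3694 km/s

3.3694 km/s


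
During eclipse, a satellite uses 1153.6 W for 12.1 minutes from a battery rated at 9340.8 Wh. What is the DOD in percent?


E_used = P * t / 60 = 1153.6 * 12.1 / 60 = 232.6427 Wh
DOD = E_used / E_total * 100 = 232.6427 / 9340.8 * 100
DOD = 2.4906 %

2.4906 %


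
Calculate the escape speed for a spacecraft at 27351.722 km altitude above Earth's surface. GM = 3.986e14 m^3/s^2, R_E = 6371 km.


r = 6371.0 + 27351.722 = 33722.7220 km = 3.3722722e+07 m
v_esc = sqrt(2*mu/r) = sqrt(2*3.986e14 / 3.3722722e+07)
v_esc = 4862.0826 m/s = 4.8621 km/s

4.8621 km/s


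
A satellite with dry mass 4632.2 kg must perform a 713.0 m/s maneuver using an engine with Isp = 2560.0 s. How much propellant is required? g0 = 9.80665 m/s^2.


ve = Isp * g0 = 2560.0 * 9.80665 = 25105.024000 m/s
mass ratio = exp(dv/ve) = exp(713.0/25105.024000) = 1.02880783
m_prop = m_dry * (mr - 1) = 4632.2 * (1.02880783 - 1)
m_prop = 133.4437 kg

133.4437 kg


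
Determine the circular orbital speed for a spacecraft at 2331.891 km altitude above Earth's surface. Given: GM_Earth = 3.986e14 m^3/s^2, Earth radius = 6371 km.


r = R_E + alt = 6371.0 + 2331.891 = 8702.8910 km = 8.702891e+06 m
v = sqrt(mu/r) = sqrt(3.986e14 / 8.702891e+06) = 6767.6342 m/s = 6.7676 km/s

6.7676 km/s


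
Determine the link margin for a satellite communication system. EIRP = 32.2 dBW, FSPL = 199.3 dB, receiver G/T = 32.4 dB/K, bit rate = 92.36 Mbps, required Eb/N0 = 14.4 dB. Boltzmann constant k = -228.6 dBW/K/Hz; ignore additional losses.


C/N0 = EIRP - FSPL + G/T - k = 32.2 - 199.3 + 32.4 - (-228.6)
C/N0 = 93.9000 dB-Hz
R_b = 92.36 Mbps = 9.236e+07 bps -> 10*log10(R_b) = 79.6548 dB-Hz
Eb/N0 = C/N0 - 10*log10(R_b) = 93.9000 - 79.6548 = 14.2452 dB
Margin = Eb/N0 - Eb/N0_req = 14.2452 - 14.4 = -0.1548392 dB (negative margin: link does not close)

-0.1548 dB


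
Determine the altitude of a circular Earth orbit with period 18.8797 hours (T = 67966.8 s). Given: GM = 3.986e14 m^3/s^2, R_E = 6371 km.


T = 67966.8 s
r = (mu*T^2/(4*pi^2))^(1/3) = (3.986e14 * 67966.8^2 / (4*pi^2))^(1/3)
r = 3.5996234e+07 m = 35996.2341 km
alt = r - R_E = 35996.2341 - 6371 = 29625.2341 km

29625.2341 km


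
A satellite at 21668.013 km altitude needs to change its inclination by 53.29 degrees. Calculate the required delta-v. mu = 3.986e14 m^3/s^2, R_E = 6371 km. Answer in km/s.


r = 28039.0130 km = 2.8039013e+07 m
V = sqrt(mu/r) = 3770.3988 m/s
di = 53.29 deg = 0.930086 rad
dV = 2*V*sin(di/2) = 2*3770.3988*sin(0.465043)
dV = 3381.7552 m/s = 3.3818 km/s

3.3818 km/s


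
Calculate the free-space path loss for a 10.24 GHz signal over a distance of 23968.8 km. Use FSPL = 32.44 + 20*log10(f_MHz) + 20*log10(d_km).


f = 10.24 GHz = 10240.0000 MHz
d = 23968.8 km
FSPL = 32.44 + 20*log10(10240.0000) + 20*log10(23968.8)
FSPL = 32.44 + 80.2060 + 87.5929
FSPL = 200.2389 dB

200.2389 dB


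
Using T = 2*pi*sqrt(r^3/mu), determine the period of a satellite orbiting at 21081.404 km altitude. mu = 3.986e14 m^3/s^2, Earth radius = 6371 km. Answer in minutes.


r = 27452.4040 km = 2.7452404e+07 m
T = 2*pi*sqrt(r^3/mu) = 2*pi*sqrt(2.0689078e+22 / 3.986e14)
T = 45267.0084 s = 754.4501 min

754.4501 minutes


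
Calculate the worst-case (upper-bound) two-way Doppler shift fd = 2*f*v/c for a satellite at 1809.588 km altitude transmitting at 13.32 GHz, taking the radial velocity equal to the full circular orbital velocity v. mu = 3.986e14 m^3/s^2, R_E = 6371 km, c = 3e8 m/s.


r = 8.180588e+06 m
v = sqrt(mu/r) = 6980.3369 m/s (worst-case radial velocity)
f = 13.32 GHz = 1.332e+10 Hz
fd = 2*f*v/c = 2*1.332e+10*6980.3369/3.0e+08
fd = 619853.9207 Hz

619853.9207 Hz


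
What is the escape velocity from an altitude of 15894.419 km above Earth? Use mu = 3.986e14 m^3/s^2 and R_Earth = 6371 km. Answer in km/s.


r = 6371.0 + 15894.419 = 22265.4190 km = 2.2265419e+07 m
v_esc = sqrt(2*mu/r) = sqrt(2*3.986e14 / 2.2265419e+07)
v_esc = 5983.6779 m/s = 5.9837 km/s

5.9837 km/s


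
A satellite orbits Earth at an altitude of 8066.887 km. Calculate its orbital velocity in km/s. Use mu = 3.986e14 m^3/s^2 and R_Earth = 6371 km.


r = R_E + alt = 6371.0 + 8066.887 = 14437.8870 km = 1.4437887e+07 m
v = sqrt(mu/r) = sqrt(3.986e14 / 1.4437887e+07) = 5254.3237 m/s = 5.2543 km/s

5.2543 km/s


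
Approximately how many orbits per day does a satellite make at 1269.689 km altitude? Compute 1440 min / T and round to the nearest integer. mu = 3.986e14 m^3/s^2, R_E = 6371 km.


r = 7.640689e+06 m
T = 2*pi*sqrt(r^3/mu) = 6646.7601 s = 110.7793 min
revs/day = 1440 / 110.7793 = 12.9988
Rounded: 13 revolutions per day

13 revolutions per day


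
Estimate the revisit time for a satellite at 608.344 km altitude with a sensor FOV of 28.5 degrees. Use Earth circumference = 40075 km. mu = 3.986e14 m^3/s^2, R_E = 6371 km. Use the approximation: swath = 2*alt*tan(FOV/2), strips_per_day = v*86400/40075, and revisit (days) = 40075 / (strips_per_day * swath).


swath = 2*608.344*tan(0.2487094) = 308.9994 km
v = sqrt(mu/r) = 7557.2075 m/s = 7.5572 km/s
strips/day = v*86400/40075 = 7.5572*86400/40075 = 16.2930
coverage/day = strips * swath = 16.2930 * 308.9994 = 5034.5328 km
revisit = 40075 / 5034.5328 = 7.9600 days

7.9600 days


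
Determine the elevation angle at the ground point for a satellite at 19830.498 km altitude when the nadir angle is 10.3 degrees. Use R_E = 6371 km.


r = R_E + alt = 26201.4980 km
Law of sines in the satellite / Earth-center / ground-point triangle:
  sin(nadir)/R_E = sin(90 + el)/r  =>  cos(el) = (r/R_E)*sin(nadir)
cos(el) = (26201.4980 / 6371.0000) * sin(10.3 deg) = 0.7353455
el = arccos(0.7353455) = 42.6636 deg
(Earth-central angle = 90 - nadir - el = 37.0364 deg)

42.6636 degrees


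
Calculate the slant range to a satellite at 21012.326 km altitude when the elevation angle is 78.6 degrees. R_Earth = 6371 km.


h = 21012.326 km, el = 78.6 deg
d = -R_E*sin(el) + sqrt((R_E*sin(el))^2 + 2*R_E*h + h^2)
d = -6371.0000*sin(1.3718) + sqrt((6371.0000*0.9802712)^2 + 2*6371.0000*21012.326 + 21012.326^2)
d = 21109.0479 km

21109.0479 km


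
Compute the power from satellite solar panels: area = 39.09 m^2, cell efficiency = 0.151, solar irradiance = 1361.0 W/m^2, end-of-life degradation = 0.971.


P = area * eta * S * degradation
P = 39.09 * 0.151 * 1361.0 * 0.971
P = 7800.4557 W

7800.4557 W


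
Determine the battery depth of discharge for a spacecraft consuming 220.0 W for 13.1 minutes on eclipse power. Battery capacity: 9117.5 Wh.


E_used = P * t / 60 = 220.0 * 13.1 / 60 = 48.0333 Wh
DOD = E_used / E_total * 100 = 48.0333 / 9117.5 * 100
DOD = 0.5268257 %

0.5268 %


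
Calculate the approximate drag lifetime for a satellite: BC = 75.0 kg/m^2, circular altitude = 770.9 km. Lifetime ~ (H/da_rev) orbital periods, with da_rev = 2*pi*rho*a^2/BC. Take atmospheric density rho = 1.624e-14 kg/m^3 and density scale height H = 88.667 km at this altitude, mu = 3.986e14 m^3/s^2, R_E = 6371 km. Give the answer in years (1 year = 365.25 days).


a = R_E + alt = 7141.9000 km = 7.1419e+06 m
da_rev = 2*pi*rho*a^2/BC = 2*pi*1.624e-14*(7.1419e+06)^2/75.0 = 0.0693956359 m per revolution
N = H/da_rev = 88667.0000 m / 0.0693956359 m = 1.2777028e+06 revolutions
P = 2*pi*sqrt(a^3/mu) = 6006.6437 s
lifetime = N*P = 1.2777028e+06 * 6006.6437 = 7.6747056e+09 s = 88827.6108 days
years = 88827.6108 / 365.25 = 243.1967 years

243.1967 years


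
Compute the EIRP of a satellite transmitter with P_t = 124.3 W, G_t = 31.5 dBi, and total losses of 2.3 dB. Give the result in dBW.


Pt = 124.3 W = 20.9447 dBW
EIRP = Pt_dBW + Gt - losses = 20.9447 + 31.5 - 2.3 = 50.1447 dBW

50.1447 dBW


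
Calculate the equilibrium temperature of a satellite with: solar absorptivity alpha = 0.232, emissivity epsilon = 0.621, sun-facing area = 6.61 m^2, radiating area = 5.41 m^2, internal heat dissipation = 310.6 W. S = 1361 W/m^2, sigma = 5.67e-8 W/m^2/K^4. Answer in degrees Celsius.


Numerator = alpha*S*A_sun + Q_int = 0.232*1361*6.61 + 310.6 = 2397.7207 W
Denominator = eps*sigma*A_rad = 0.621*5.67e-8*5.41 = 1.9048989e-07 W/K^4
T^4 = 1.2587129e+10 K^4
T = 334.9513 K = 61.8013 C

61.8013 degrees Celsius


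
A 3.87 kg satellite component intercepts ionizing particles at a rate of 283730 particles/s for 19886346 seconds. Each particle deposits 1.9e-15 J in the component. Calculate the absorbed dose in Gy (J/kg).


Total energy deposited = rate * time * E_per
  = 283730 * 19886346 * 1.9e-15 = 0.01072047 J
Dose = E_total / mass = 0.01072047 / 3.87
Dose = 0.002770147 Gy

0.0028 Gy


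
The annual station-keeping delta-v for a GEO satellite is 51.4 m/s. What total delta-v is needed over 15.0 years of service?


dV = rate * years = 51.4 * 15.0
dV = 771.0000 m/s

771.0000 m/s


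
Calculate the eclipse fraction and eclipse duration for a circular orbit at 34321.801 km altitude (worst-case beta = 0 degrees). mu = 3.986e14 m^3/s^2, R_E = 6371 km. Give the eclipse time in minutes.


r = 40692.8010 km
T = 1361.5586 min
Eclipse fraction = arcsin(R_E/r)/pi = arcsin(6371.0000/40692.8010)/pi
= arcsin(0.1565633)/pi = 0.05004153
Eclipse duration = 0.05004153 * 1361.5586 = 68.1345 min

68.1345 minutes


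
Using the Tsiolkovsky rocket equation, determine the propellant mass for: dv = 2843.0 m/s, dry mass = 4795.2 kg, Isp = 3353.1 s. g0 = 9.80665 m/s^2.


ve = Isp * g0 = 3353.1 * 9.80665 = 32882.678115 m/s
mass ratio = exp(dv/ve) = exp(2843.0/32882.678115) = 1.09030655
m_prop = m_dry * (mr - 1) = 4795.2 * (1.09030655 - 1)
m_prop = 433.0380 kg

433.0380 kg


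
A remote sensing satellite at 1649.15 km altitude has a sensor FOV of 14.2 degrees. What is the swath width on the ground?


FOV = 14.2 deg = 0.2478368 rad
swath = 2 * alt * tan(FOV/2) = 2 * 1649.15 * tan(0.1239184)
swath = 2 * 1649.15 * 0.1245566
swath = 410.8250 km

410.8250 km


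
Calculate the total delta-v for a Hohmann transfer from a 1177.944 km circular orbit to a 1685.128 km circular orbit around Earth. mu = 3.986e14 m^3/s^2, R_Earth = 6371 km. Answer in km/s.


r1 = 7548.9440 km = 7.548944e+06 m
r2 = 8056.1280 km = 8.056128e+06 m
dv1 = sqrt(mu/r1)*(sqrt(2*r2/(r1+r2)) - 1) = 117.1410 m/s
dv2 = sqrt(mu/r2)*(1 - sqrt(2*r1/(r1+r2))) = 115.2518 m/s
total dv = |dv1| + |dv2| = 117.1410 + 115.2518 = 232.3928 m/s = 0.2323928 km/s

0.2324 km/s


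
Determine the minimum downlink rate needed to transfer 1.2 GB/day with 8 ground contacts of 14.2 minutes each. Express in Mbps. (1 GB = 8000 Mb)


total contact time = 8 * 14.2 * 60 = 6816.0000 s
data = 1.2 GB = 9600.0000 Mb
rate = 9600.0000 / 6816.0000 = 1.4085 Mbps

1.4085 Mbps


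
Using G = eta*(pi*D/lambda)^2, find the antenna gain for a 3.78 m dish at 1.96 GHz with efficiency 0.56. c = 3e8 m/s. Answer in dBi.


lambda = c/f = 3e8 / 1.96e+09 = 0.1530612 m
G = eta*(pi*D/lambda)^2 = 0.56*(pi*3.78/0.1530612)^2
G = 3370.8622 (linear)
G = 10*log10(3370.8622) = 35.2774 dBi

35.2774 dBi
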